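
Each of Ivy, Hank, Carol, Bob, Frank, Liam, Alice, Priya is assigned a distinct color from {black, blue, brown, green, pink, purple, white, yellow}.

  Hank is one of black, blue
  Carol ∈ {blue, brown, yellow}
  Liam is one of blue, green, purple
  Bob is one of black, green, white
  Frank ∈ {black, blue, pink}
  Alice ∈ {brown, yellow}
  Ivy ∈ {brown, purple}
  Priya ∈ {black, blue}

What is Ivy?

purple

The 8 variables together cover exactly {black, blue, brown, green, pink, purple, white, yellow} — 8 values for 8 variables — and pink appears only in Frank's list, so Frank = pink.
The 7 still-open variables draw from only 7 values {black, blue, brown, green, purple, white, yellow}, so each is used; only Bob can be white, hence Bob = white.
The 6 still-open variables draw from only 6 values {black, blue, brown, green, purple, yellow}, so each is used; only Liam can be green, hence Liam = green.
The 5 still-open variables draw from only 5 values {black, blue, brown, purple, yellow}, so each is used; only Ivy can be purple, hence Ivy = purple.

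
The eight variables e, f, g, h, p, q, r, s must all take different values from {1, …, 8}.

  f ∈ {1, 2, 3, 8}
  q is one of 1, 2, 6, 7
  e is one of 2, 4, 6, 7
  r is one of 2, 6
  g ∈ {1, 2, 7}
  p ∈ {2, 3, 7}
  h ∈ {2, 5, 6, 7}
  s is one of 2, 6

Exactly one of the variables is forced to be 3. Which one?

Among the 8 variables, 4 fits only e (and all 8 values in {1, 2, 3, 4, 5, 6, 7, 8} must be used), so e = 4.
The 7 still-open variables together cover exactly {1, 2, 3, 5, 6, 7, 8} — 7 values for 7 variables — and 5 appears only in h's list, so h = 5.
The 6 still-open variables draw from only 6 values {1, 2, 3, 6, 7, 8}, so each is used; only f can be 8, hence f = 8.
Among the 5 still-open variables, 3 fits only p (and all 5 values in {1, 2, 3, 6, 7} must be used), so p = 3.

p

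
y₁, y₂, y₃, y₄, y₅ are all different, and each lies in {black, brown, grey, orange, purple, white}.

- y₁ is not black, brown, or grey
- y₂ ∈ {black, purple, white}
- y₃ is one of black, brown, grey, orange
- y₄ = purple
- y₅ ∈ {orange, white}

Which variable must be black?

y₄'s domain is down to {purple}, so y₄ = purple. Eliminate purple elsewhere: y₁, y₂.
The 2 variables y₁ and y₅ are confined to {orange, white}, which locks those values in; drop them from y₂, y₃.
So black goes to y₂.

y₂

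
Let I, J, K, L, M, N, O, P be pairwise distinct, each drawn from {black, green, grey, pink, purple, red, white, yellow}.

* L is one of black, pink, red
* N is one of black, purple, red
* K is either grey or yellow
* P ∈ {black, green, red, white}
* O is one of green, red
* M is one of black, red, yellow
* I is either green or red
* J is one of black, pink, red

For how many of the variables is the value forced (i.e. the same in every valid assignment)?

4

The 8 variables draw from only 8 values {black, green, grey, pink, purple, red, white, yellow}, so each is used; only K can be grey, hence K = grey.
Among the 7 still-open variables, purple fits only N (and all 7 values in {black, green, pink, purple, red, white, yellow} must be used), so N = purple.
Among the 6 still-open variables, white fits only P (and all 6 values in {black, green, pink, red, white, yellow} must be used), so P = white.
The 5 still-open variables draw from only 5 values {black, green, pink, red, yellow}, so each is used; only M can be yellow, hence M = yellow.
I and O between them cover only {green, red} — a naked pair. Remove those values from J, L.
Determined: K=grey, M=yellow, N=purple, P=white. The other variables each still have more than one consistent value. That makes 4.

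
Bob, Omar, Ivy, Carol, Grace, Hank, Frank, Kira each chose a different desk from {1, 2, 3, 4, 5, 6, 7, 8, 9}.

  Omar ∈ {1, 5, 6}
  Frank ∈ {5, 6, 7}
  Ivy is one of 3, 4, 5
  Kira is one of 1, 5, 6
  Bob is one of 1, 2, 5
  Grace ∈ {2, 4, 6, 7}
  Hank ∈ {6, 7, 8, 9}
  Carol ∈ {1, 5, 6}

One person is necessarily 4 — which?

Omar, Carol, Kira share exactly the 3 values {1, 5, 6}; by pigeonhole those values go to them, so strike 1, 5, 6 from Bob, Ivy, Grace, Hank, Frank.
That leaves Bob = 2. Remove 2 from Grace.
Frank must be 7 (only option left). So Grace, Hank can't be 7.
So 4 goes to Grace.

Grace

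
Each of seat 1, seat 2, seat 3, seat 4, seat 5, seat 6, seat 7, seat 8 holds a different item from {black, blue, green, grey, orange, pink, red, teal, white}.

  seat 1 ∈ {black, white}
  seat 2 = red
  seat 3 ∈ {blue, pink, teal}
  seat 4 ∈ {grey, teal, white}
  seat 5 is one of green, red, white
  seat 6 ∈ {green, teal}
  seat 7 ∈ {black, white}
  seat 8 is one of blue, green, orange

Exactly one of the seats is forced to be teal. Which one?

seat 6

seat 2 has just one choice, so seat 2 = red. Eliminate red elsewhere: seat 5.
The 2 variables seat 1 and seat 7 are confined to {black, white}, which locks those values in; drop them from seat 4, seat 5.
seat 5 must be green (only option left). Eliminate green elsewhere: seat 6, seat 8.
So teal goes to seat 6.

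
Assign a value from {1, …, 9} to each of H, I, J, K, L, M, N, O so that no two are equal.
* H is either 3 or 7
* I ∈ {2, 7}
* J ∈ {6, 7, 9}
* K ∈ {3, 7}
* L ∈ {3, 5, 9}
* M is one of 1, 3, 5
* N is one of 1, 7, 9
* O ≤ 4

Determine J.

6

Among the 8 variables, 4 fits only O (and all 8 values in {1, 2, 3, 4, 5, 6, 7, 9} must be used), so O = 4.
The 7 still-open variables draw from only 7 values {1, 2, 3, 5, 6, 7, 9}, so each is used; only I can be 2, hence I = 2.
The 6 still-open variables together cover exactly {1, 3, 5, 6, 7, 9} — 6 values for 6 variables — and 6 appears only in J's list, so J = 6.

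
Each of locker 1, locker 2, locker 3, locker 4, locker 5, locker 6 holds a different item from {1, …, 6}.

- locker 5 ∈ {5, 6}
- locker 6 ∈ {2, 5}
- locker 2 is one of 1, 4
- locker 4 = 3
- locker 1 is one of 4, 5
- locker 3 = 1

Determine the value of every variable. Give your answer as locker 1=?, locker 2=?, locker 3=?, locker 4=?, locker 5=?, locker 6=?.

locker 1=5, locker 2=4, locker 3=1, locker 4=3, locker 5=6, locker 6=2

locker 3 has just one choice, so locker 3 = 1. So locker 2 can't be 1.
locker 4 must be 3 (only option left).
That leaves locker 2 = 4. So locker 1 can't be 4.
locker 1 must be 5 (only option left). Eliminate 5 elsewhere: locker 5, locker 6.
That leaves locker 5 = 6.
locker 6 has just one choice, so locker 6 = 2.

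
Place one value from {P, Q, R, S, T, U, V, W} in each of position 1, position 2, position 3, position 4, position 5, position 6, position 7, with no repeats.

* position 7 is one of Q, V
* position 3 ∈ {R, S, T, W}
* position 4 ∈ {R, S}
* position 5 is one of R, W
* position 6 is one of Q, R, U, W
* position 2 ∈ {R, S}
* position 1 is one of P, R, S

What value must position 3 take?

T

position 2 and position 4 between them cover only {R, S} — a naked pair. Remove those values from position 1, position 3, position 5, position 6.
position 1 has just one choice, so position 1 = P.
position 5 must be W (only option left). Eliminate W elsewhere: position 3, position 6.
So position 3 = T.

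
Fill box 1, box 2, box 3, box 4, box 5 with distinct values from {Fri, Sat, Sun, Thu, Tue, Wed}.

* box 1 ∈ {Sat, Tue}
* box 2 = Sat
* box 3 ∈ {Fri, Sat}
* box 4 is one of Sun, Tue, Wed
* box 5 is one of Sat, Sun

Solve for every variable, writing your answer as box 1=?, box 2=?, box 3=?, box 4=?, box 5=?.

box 1=Tue, box 2=Sat, box 3=Fri, box 4=Wed, box 5=Sun

box 2 must be Sat (only option left). So box 1, box 3, box 5 can't be Sat.
That leaves box 3 = Fri.
box 5 has just one choice, so box 5 = Sun. Strike Sun from box 4.
box 1 must be Tue (only option left). So box 4 can't be Tue.
That leaves box 4 = Wed.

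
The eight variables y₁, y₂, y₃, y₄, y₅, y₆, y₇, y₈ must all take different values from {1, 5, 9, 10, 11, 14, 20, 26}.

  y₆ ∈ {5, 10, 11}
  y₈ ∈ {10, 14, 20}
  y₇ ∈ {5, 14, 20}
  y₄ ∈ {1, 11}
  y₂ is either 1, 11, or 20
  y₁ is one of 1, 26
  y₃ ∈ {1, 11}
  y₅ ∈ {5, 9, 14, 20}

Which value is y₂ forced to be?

The 8 variables together cover exactly {1, 5, 9, 10, 11, 14, 20, 26} — 8 values for 8 variables — and 9 appears only in y₅'s list, so y₅ = 9.
Among the 7 still-open variables, 26 fits only y₁ (and all 7 values in {1, 5, 10, 11, 14, 20, 26} must be used), so y₁ = 26.
y₃ and y₄ between them cover only {1, 11} — a naked pair. Remove those values from y₂, y₆.
So y₂ = 20.

20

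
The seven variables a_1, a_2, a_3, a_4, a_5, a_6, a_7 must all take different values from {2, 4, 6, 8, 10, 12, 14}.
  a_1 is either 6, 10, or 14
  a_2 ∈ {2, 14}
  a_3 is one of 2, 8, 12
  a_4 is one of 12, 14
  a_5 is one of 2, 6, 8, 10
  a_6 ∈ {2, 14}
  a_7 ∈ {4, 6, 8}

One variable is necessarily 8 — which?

Among the 7 variables, 4 fits only a_7 (and all 7 values in {2, 4, 6, 8, 10, 12, 14} must be used), so a_7 = 4.
The 2 variables a_2 and a_6 are confined to {2, 14}, which locks those values in; drop them from a_1, a_3, a_4, a_5.
a_4 must be 12 (only option left). Eliminate 12 elsewhere: a_3.
So 8 goes to a_3.

a_3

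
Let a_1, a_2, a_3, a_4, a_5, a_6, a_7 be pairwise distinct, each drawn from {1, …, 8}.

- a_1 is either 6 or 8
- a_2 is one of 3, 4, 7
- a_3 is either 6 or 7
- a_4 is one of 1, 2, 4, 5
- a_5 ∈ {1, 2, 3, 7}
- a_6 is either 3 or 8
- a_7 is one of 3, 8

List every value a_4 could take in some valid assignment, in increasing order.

1, 2, 5

a_6 and a_7 between them cover only {3, 8} — a naked pair. Remove those values from a_1, a_2, a_5.
a_1 has just one choice, so a_1 = 6. So a_3 can't be 6.
That leaves a_3 = 7. Strike 7 from a_2, a_5.
a_2's domain is down to {4}, so a_2 = 4. So a_4 can't be 4.
No further eliminations apply; a_4 can still be any of 1, 2, 5.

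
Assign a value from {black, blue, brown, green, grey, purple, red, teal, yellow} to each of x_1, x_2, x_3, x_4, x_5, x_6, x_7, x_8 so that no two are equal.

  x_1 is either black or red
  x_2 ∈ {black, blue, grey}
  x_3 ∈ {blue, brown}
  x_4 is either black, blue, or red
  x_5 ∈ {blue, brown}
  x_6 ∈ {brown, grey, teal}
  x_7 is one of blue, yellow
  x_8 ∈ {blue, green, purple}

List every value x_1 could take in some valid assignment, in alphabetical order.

black, red

x_3 and x_5 between them cover only {blue, brown} — a naked pair. Remove those values from x_2, x_4, x_6, x_7, x_8.
x_7's domain is down to {yellow}, so x_7 = yellow.
x_1 and x_4 share exactly the 2 values {black, red}; by pigeonhole those values go to them, so strike black, red from x_2.
x_2 must be grey (only option left). So x_6 can't be grey.
x_6 has just one choice, so x_6 = teal.
No further eliminations apply; x_1 can still be any of black, red.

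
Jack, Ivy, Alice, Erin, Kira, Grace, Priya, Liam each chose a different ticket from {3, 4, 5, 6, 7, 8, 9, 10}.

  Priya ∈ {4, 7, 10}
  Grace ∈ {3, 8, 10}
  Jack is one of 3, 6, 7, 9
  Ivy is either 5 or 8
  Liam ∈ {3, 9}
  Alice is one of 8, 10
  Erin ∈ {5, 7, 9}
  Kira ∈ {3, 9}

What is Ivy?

5

Among the 8 variables, 4 fits only Priya (and all 8 values in {3, 4, 5, 6, 7, 8, 9, 10} must be used), so Priya = 4.
Among the 7 still-open variables, 6 fits only Jack (and all 7 values in {3, 5, 6, 7, 8, 9, 10} must be used), so Jack = 6.
The 6 still-open variables together cover exactly {3, 5, 7, 8, 9, 10} — 6 values for 6 variables — and 7 appears only in Erin's list, so Erin = 7.
The 5 still-open variables together cover exactly {3, 5, 8, 9, 10} — 5 values for 5 variables — and 5 appears only in Ivy's list, so Ivy = 5.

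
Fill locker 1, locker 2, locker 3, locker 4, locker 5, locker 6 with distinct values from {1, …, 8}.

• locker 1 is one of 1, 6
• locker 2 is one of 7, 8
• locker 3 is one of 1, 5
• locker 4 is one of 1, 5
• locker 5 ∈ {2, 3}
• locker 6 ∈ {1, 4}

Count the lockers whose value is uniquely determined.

locker 3 and locker 4 share exactly the 2 values {1, 5}; by pigeonhole those values go to them, so strike 1, 5 from locker 1, locker 6.
locker 1's domain is down to {6}, so locker 1 = 6.
locker 6 must be 4 (only option left).
Determined: locker 1=6, locker 6=4. The other lockers each still have more than one consistent value. That makes 2.

2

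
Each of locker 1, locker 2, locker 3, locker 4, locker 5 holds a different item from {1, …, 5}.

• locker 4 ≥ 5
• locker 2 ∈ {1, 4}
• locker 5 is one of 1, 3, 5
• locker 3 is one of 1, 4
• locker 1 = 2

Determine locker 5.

3

locker 1 has just one choice, so locker 1 = 2.
locker 4's domain is down to {5}, so locker 4 = 5. So locker 5 can't be 5.
The 3 still-open variables together cover exactly {1, 3, 4} — 3 values for 3 variables — and 3 appears only in locker 5's list, so locker 5 = 3.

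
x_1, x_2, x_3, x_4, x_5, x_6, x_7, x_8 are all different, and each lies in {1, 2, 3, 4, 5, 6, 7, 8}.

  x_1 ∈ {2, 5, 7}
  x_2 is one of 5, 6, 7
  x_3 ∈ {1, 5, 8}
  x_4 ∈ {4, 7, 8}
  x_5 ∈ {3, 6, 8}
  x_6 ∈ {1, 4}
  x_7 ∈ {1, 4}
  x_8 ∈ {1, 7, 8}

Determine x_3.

5

The 8 variables draw from only 8 values {1, 2, 3, 4, 5, 6, 7, 8}, so each is used; only x_1 can be 2, hence x_1 = 2.
The 7 still-open variables together cover exactly {1, 3, 4, 5, 6, 7, 8} — 7 values for 7 variables — and 3 appears only in x_5's list, so x_5 = 3.
The 6 still-open variables together cover exactly {1, 4, 5, 6, 7, 8} — 6 values for 6 variables — and 6 appears only in x_2's list, so x_2 = 6.
Among the 5 still-open variables, 5 fits only x_3 (and all 5 values in {1, 4, 5, 7, 8} must be used), so x_3 = 5.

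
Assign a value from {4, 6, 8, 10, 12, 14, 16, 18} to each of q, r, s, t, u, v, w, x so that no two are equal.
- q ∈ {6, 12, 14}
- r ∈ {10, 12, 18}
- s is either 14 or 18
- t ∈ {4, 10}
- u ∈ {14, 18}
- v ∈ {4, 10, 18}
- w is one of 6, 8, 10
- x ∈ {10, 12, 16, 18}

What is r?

12

The 8 variables draw from only 8 values {4, 6, 8, 10, 12, 14, 16, 18}, so each is used; only w can be 8, hence w = 8.
The 7 still-open variables together cover exactly {4, 6, 10, 12, 14, 16, 18} — 7 values for 7 variables — and 6 appears only in q's list, so q = 6.
The 6 still-open variables draw from only 6 values {4, 10, 12, 14, 16, 18}, so each is used; only x can be 16, hence x = 16.
The 5 still-open variables draw from only 5 values {4, 10, 12, 14, 18}, so each is used; only r can be 12, hence r = 12.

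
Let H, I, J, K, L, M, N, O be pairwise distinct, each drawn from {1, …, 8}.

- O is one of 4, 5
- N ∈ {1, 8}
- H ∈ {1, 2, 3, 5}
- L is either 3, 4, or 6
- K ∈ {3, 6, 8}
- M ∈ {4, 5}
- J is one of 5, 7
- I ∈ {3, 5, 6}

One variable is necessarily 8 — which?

K

Among the 8 variables, 2 fits only H (and all 8 values in {1, 2, 3, 4, 5, 6, 7, 8} must be used), so H = 2.
Among the 7 still-open variables, 1 fits only N (and all 7 values in {1, 3, 4, 5, 6, 7, 8} must be used), so N = 1.
The 6 still-open variables draw from only 6 values {3, 4, 5, 6, 7, 8}, so each is used; only J can be 7, hence J = 7.
The 5 still-open variables draw from only 5 values {3, 4, 5, 6, 8}, so each is used; only K can be 8, hence K = 8.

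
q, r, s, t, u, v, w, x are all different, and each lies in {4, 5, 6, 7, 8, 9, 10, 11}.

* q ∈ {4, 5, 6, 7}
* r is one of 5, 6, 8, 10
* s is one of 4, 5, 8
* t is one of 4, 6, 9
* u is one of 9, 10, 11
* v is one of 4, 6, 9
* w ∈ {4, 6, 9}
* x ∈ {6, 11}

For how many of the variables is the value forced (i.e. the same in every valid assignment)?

3

The 8 variables draw from only 8 values {4, 5, 6, 7, 8, 9, 10, 11}, so each is used; only q can be 7, hence q = 7.
t, v, w between them cover only {4, 6, 9} — a naked triple. Remove those values from r, s, u, x.
x must be 11 (only option left). Remove 11 from u.
That leaves u = 10. Remove 10 from r.
Determined: q=7, u=10, x=11. The other variables each still have more than one consistent value. That makes 3.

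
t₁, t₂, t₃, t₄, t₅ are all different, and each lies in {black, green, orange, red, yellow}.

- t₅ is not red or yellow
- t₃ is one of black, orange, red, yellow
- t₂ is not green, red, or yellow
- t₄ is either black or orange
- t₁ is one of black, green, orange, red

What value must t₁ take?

red

The 5 variables draw from only 5 values {black, green, orange, red, yellow}, so each is used; only t₃ can be yellow, hence t₃ = yellow.
The 4 still-open variables draw from only 4 values {black, green, orange, red}, so each is used; only t₁ can be red, hence t₁ = red.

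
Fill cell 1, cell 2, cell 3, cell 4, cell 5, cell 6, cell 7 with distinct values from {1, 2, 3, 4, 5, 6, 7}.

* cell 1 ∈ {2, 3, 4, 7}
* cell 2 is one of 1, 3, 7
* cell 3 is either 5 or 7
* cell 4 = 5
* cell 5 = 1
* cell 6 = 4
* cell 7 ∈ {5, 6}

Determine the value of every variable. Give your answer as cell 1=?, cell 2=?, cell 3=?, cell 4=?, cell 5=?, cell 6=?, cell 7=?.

cell 4 must be 5 (only option left). So cell 3, cell 7 can't be 5.
That leaves cell 5 = 1. So cell 2 can't be 1.
cell 6 must be 4 (only option left). Strike 4 from cell 1.
cell 7 has just one choice, so cell 7 = 6.
cell 3 must be 7 (only option left). Remove 7 from cell 1, cell 2.
cell 2 has just one choice, so cell 2 = 3. So cell 1 can't be 3.
That leaves cell 1 = 2.

cell 1=2, cell 2=3, cell 3=7, cell 4=5, cell 5=1, cell 6=4, cell 7=6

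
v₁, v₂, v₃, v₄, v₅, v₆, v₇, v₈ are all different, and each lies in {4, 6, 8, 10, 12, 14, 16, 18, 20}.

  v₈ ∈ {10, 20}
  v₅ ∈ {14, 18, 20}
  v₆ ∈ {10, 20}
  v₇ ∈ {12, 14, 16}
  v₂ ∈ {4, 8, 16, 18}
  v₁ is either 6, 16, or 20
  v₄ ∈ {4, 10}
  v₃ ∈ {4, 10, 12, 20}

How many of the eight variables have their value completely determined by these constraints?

2

v₆ and v₈ share exactly the 2 values {10, 20}; by pigeonhole those values go to them, so strike 10, 20 from v₁, v₃, v₄, v₅.
That leaves v₄ = 4. So v₂, v₃ can't be 4.
v₃'s domain is down to {12}, so v₃ = 12. Strike 12 from v₇.
Determined: v₃=12, v₄=4. The other variables each still have more than one consistent value. That makes 2.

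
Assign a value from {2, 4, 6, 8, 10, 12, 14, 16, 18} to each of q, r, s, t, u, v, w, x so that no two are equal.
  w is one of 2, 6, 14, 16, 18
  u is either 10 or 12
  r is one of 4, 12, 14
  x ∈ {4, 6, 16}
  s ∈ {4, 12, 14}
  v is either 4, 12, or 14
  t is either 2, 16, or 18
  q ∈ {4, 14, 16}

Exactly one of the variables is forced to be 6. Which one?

x

The 8 variables together cover exactly {2, 4, 6, 10, 12, 14, 16, 18} — 8 values for 8 variables — and 10 appears only in u's list, so u = 10.
r, s, v between them cover only {4, 12, 14} — a naked triple. Remove those values from q, w, x.
q has just one choice, so q = 16. Strike 16 from t, w, x.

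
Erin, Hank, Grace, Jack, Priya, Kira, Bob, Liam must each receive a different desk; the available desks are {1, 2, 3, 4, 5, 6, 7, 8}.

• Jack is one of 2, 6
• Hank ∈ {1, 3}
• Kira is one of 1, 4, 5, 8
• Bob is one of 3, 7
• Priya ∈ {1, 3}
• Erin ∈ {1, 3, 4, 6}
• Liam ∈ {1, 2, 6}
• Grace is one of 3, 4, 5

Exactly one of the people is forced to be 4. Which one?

Erin

The 8 variables together cover exactly {1, 2, 3, 4, 5, 6, 7, 8} — 8 values for 8 variables — and 7 appears only in Bob's list, so Bob = 7.
The 7 still-open variables draw from only 7 values {1, 2, 3, 4, 5, 6, 8}, so each is used; only Kira can be 8, hence Kira = 8.
The 6 still-open variables draw from only 6 values {1, 2, 3, 4, 5, 6}, so each is used; only Grace can be 5, hence Grace = 5.
The 5 still-open variables together cover exactly {1, 2, 3, 4, 6} — 5 values for 5 variables — and 4 appears only in Erin's list, so Erin = 4.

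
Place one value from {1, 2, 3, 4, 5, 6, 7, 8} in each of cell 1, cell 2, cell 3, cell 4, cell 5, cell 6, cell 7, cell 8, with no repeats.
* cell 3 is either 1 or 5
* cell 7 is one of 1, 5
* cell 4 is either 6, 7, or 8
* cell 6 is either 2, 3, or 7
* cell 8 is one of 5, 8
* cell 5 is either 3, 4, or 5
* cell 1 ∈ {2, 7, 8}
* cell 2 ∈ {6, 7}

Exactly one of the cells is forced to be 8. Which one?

cell 8

The 8 variables together cover exactly {1, 2, 3, 4, 5, 6, 7, 8} — 8 values for 8 variables — and 4 appears only in cell 5's list, so cell 5 = 4.
Among the 7 still-open variables, 3 fits only cell 6 (and all 7 values in {1, 2, 3, 5, 6, 7, 8} must be used), so cell 6 = 3.
The 6 still-open variables together cover exactly {1, 2, 5, 6, 7, 8} — 6 values for 6 variables — and 2 appears only in cell 1's list, so cell 1 = 2.
The 2 variables cell 3 and cell 7 are confined to {1, 5}, which locks those values in; drop them from cell 8.
So 8 goes to cell 8.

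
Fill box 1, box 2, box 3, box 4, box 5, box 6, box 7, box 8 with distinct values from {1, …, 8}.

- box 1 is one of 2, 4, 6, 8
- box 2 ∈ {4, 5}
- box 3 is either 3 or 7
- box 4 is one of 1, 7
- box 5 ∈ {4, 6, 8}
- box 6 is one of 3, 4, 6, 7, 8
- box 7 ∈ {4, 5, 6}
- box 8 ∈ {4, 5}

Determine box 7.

The 8 variables together cover exactly {1, 2, 3, 4, 5, 6, 7, 8} — 8 values for 8 variables — and 1 appears only in box 4's list, so box 4 = 1.
Among the 7 still-open variables, 2 fits only box 1 (and all 7 values in {2, 3, 4, 5, 6, 7, 8} must be used), so box 1 = 2.
box 2 and box 8 between them cover only {4, 5} — a naked pair. Remove those values from box 5, box 6, box 7.
So box 7 = 6.

6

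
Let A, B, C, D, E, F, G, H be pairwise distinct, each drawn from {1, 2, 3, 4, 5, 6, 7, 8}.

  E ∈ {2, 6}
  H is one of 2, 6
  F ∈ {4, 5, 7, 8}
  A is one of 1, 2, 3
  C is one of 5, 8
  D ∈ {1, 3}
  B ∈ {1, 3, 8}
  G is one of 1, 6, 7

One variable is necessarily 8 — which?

B

Among the 8 variables, 4 fits only F (and all 8 values in {1, 2, 3, 4, 5, 6, 7, 8} must be used), so F = 4.
The 7 still-open variables draw from only 7 values {1, 2, 3, 5, 6, 7, 8}, so each is used; only C can be 5, hence C = 5.
The 6 still-open variables together cover exactly {1, 2, 3, 6, 7, 8} — 6 values for 6 variables — and 7 appears only in G's list, so G = 7.
The 5 still-open variables together cover exactly {1, 2, 3, 6, 8} — 5 values for 5 variables — and 8 appears only in B's list, so B = 8.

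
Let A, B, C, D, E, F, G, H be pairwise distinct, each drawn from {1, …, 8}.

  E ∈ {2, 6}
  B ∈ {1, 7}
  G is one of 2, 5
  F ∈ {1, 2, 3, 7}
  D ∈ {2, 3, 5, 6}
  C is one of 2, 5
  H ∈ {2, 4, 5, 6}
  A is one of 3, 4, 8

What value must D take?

Among the 8 variables, 8 fits only A (and all 8 values in {1, 2, 3, 4, 5, 6, 7, 8} must be used), so A = 8.
The 7 still-open variables together cover exactly {1, 2, 3, 4, 5, 6, 7} — 7 values for 7 variables — and 4 appears only in H's list, so H = 4.
C and G share exactly the 2 values {2, 5}; by pigeonhole those values go to them, so strike 2, 5 from D, E, F.
E's domain is down to {6}, so E = 6. Strike 6 from D.
So D = 3.

3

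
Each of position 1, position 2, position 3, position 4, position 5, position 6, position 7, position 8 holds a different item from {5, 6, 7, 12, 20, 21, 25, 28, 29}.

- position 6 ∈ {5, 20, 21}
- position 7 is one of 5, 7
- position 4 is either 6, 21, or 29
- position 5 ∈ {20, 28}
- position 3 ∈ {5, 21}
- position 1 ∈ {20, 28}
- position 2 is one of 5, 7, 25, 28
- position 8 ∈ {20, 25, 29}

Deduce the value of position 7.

7

The 8 variables together cover exactly {5, 6, 7, 20, 21, 25, 28, 29} — 8 values for 8 variables — and 6 appears only in position 4's list, so position 4 = 6.
Among the 7 still-open variables, 29 fits only position 8 (and all 7 values in {5, 7, 20, 21, 25, 28, 29} must be used), so position 8 = 29.
The 6 still-open variables together cover exactly {5, 7, 20, 21, 25, 28} — 6 values for 6 variables — and 25 appears only in position 2's list, so position 2 = 25.
Among the 5 still-open variables, 7 fits only position 7 (and all 5 values in {5, 7, 20, 21, 28} must be used), so position 7 = 7.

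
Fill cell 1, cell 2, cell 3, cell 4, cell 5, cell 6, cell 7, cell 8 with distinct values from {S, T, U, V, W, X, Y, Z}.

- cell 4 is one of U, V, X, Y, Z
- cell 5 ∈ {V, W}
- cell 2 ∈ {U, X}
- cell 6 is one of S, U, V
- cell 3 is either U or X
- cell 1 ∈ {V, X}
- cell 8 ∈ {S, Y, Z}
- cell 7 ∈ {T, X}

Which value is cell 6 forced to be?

S

The 8 variables draw from only 8 values {S, T, U, V, W, X, Y, Z}, so each is used; only cell 7 can be T, hence cell 7 = T.
The 7 still-open variables together cover exactly {S, U, V, W, X, Y, Z} — 7 values for 7 variables — and W appears only in cell 5's list, so cell 5 = W.
cell 2 and cell 3 share exactly the 2 values {U, X}; by pigeonhole those values go to them, so strike U, X from cell 1, cell 4, cell 6.
cell 1 has just one choice, so cell 1 = V. Eliminate V elsewhere: cell 4, cell 6.
So cell 6 = S.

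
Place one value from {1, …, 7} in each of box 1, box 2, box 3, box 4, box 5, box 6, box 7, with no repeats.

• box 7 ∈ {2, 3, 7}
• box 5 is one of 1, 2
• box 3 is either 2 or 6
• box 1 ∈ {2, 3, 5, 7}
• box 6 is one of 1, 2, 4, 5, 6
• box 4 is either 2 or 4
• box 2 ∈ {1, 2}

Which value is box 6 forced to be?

box 2 and box 5 share exactly the 2 values {1, 2}; by pigeonhole those values go to them, so strike 1, 2 from box 1, box 3, box 4, box 6, box 7.
box 3 has just one choice, so box 3 = 6. Strike 6 from box 6.
That leaves box 4 = 4. Eliminate 4 elsewhere: box 6.
So box 6 = 5.

5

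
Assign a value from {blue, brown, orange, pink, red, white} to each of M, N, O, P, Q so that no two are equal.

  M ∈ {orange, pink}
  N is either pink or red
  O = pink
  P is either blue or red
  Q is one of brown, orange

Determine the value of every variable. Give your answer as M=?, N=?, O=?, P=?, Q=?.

M=orange, N=red, O=pink, P=blue, Q=brown

O's domain is down to {pink}, so O = pink. So M, N can't be pink.
M has just one choice, so M = orange. Remove orange from Q.
N has just one choice, so N = red. Remove red from P.
That leaves P = blue.
That leaves Q = brown.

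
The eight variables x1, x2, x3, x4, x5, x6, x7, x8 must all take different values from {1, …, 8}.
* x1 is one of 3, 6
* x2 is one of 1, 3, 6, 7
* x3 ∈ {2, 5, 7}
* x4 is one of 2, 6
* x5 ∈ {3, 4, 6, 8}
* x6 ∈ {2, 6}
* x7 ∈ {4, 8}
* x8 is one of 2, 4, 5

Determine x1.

3

The 8 variables draw from only 8 values {1, 2, 3, 4, 5, 6, 7, 8}, so each is used; only x2 can be 1, hence x2 = 1.
The 7 still-open variables draw from only 7 values {2, 3, 4, 5, 6, 7, 8}, so each is used; only x3 can be 7, hence x3 = 7.
Among the 6 still-open variables, 5 fits only x8 (and all 6 values in {2, 3, 4, 5, 6, 8} must be used), so x8 = 5.
The 2 variables x4 and x6 are confined to {2, 6}, which locks those values in; drop them from x1, x5.
So x1 = 3.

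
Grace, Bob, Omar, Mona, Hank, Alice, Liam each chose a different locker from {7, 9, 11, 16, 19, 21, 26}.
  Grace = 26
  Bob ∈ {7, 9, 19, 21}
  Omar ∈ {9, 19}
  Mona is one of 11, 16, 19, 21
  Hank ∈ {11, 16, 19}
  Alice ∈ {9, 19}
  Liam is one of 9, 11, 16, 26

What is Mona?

21

Grace must be 26 (only option left). Remove 26 from Liam.
The 6 still-open variables together cover exactly {7, 9, 11, 16, 19, 21} — 6 values for 6 variables — and 7 appears only in Bob's list, so Bob = 7.
Among the 5 still-open variables, 21 fits only Mona (and all 5 values in {9, 11, 16, 19, 21} must be used), so Mona = 21.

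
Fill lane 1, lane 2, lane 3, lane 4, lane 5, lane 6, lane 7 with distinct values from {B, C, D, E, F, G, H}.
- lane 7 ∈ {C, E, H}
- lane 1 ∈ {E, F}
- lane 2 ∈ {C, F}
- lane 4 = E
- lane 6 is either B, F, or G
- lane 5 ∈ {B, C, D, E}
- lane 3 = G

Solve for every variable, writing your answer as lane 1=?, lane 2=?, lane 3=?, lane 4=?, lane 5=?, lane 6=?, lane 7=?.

lane 1=F, lane 2=C, lane 3=G, lane 4=E, lane 5=D, lane 6=B, lane 7=H

lane 3 must be G (only option left). Strike G from lane 6.
That leaves lane 4 = E. So lane 1, lane 5, lane 7 can't be E.
That leaves lane 1 = F. Remove F from lane 2, lane 6.
lane 2 has just one choice, so lane 2 = C. Strike C from lane 5, lane 7.
lane 6 has just one choice, so lane 6 = B. Strike B from lane 5.
lane 7 must be H (only option left).
lane 5's domain is down to {D}, so lane 5 = D.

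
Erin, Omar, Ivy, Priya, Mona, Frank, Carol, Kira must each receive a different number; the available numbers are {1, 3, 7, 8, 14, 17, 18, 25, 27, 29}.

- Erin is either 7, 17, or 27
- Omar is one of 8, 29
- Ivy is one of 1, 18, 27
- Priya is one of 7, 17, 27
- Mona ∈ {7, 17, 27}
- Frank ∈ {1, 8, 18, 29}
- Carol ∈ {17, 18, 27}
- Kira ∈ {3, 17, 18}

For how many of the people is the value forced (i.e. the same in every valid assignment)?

The 8 variables together cover exactly {1, 3, 7, 8, 17, 18, 27, 29} — 8 values for 8 variables — and 3 appears only in Kira's list, so Kira = 3.
Erin, Priya, Mona between them cover only {7, 17, 27} — a naked triple. Remove those values from Ivy, Carol.
That leaves Carol = 18. Eliminate 18 elsewhere: Ivy, Frank.
Ivy has just one choice, so Ivy = 1. Remove 1 from Frank.
Determined: Ivy=1, Carol=18, Kira=3. The other people each still have more than one consistent value. That makes 3.

3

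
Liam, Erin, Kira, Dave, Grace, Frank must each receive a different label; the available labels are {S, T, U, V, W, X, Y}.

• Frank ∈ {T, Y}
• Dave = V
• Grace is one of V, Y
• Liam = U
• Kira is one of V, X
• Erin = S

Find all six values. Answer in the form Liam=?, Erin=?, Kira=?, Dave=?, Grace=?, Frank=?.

Liam=U, Erin=S, Kira=X, Dave=V, Grace=Y, Frank=T

Liam has just one choice, so Liam = U.
That leaves Erin = S.
Dave must be V (only option left). Remove V from Kira, Grace.
Grace's domain is down to {Y}, so Grace = Y. Remove Y from Frank.
Frank's domain is down to {T}, so Frank = T.
That leaves Kira = X.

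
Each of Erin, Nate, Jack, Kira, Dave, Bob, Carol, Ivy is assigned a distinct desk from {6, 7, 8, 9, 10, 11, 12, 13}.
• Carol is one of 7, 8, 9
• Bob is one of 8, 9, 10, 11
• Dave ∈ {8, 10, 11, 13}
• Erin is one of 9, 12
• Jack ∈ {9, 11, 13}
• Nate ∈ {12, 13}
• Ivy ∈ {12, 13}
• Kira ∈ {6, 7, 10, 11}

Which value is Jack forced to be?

11

Among the 8 variables, 6 fits only Kira (and all 8 values in {6, 7, 8, 9, 10, 11, 12, 13} must be used), so Kira = 6.
The 7 still-open variables together cover exactly {7, 8, 9, 10, 11, 12, 13} — 7 values for 7 variables — and 7 appears only in Carol's list, so Carol = 7.
The 2 variables Nate and Ivy are confined to {12, 13}, which locks those values in; drop them from Erin, Jack, Dave.
Erin must be 9 (only option left). So Jack, Bob can't be 9.
So Jack = 11.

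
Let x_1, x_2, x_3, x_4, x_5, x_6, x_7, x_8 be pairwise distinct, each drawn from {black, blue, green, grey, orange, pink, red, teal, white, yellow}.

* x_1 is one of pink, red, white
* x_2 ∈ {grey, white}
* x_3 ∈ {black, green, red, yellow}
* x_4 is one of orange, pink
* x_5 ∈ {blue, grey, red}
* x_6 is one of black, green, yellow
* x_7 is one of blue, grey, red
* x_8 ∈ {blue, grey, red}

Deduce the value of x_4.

orange

The 3 variables x_5, x_7, x_8 are confined to {blue, grey, red}, which locks those values in; drop them from x_1, x_2, x_3.
x_2 must be white (only option left). Strike white from x_1.
x_1's domain is down to {pink}, so x_1 = pink. Eliminate pink elsewhere: x_4.
So x_4 = orange.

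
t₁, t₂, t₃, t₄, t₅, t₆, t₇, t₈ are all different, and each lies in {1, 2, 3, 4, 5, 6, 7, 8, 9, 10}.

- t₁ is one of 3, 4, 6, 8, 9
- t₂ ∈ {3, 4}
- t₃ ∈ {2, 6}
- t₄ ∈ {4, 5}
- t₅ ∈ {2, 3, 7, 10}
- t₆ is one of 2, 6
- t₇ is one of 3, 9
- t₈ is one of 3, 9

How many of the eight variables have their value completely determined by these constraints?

The 2 variables t₃ and t₆ are confined to {2, 6}, which locks those values in; drop them from t₁, t₅.
t₇ and t₈ share exactly the 2 values {3, 9}; by pigeonhole those values go to them, so strike 3, 9 from t₁, t₂, t₅.
t₂'s domain is down to {4}, so t₂ = 4. Strike 4 from t₁, t₄.
That leaves t₄ = 5.
t₁ has just one choice, so t₁ = 8.
Determined: t₁=8, t₂=4, t₄=5. The other variables each still have more than one consistent value. That makes 3.

3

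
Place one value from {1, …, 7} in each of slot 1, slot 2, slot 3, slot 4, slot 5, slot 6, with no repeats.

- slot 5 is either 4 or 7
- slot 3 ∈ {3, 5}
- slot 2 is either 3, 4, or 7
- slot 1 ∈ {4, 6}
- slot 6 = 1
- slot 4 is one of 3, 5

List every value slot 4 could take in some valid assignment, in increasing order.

slot 6 has just one choice, so slot 6 = 1.
Among the 5 still-open variables, 6 fits only slot 1 (and all 5 values in {3, 4, 5, 6, 7} must be used), so slot 1 = 6.
The 2 variables slot 3 and slot 4 are confined to {3, 5}, which locks those values in; drop them from slot 2.
No further eliminations apply; slot 4 can still be any of 3, 5.

3, 5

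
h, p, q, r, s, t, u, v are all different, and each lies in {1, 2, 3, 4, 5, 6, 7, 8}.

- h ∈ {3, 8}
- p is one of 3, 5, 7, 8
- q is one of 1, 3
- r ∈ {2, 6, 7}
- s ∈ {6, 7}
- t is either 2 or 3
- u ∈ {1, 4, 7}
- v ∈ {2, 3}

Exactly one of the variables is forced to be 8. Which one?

Among the 8 variables, 4 fits only u (and all 8 values in {1, 2, 3, 4, 5, 6, 7, 8} must be used), so u = 4.
The 7 still-open variables draw from only 7 values {1, 2, 3, 5, 6, 7, 8}, so each is used; only q can be 1, hence q = 1.
The 6 still-open variables draw from only 6 values {2, 3, 5, 6, 7, 8}, so each is used; only p can be 5, hence p = 5.
Among the 5 still-open variables, 8 fits only h (and all 5 values in {2, 3, 6, 7, 8} must be used), so h = 8.

h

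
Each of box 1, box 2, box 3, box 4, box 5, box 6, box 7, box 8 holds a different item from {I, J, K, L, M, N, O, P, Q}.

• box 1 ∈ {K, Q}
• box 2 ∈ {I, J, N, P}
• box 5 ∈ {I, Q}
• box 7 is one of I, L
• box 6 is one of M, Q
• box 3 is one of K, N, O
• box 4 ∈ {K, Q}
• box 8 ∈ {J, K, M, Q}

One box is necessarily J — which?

box 8

box 1 and box 4 share exactly the 2 values {K, Q}; by pigeonhole those values go to them, so strike K, Q from box 3, box 5, box 6, box 8.
box 5 has just one choice, so box 5 = I. Remove I from box 2, box 7.
box 6's domain is down to {M}, so box 6 = M. So box 8 can't be M.
So J goes to box 8.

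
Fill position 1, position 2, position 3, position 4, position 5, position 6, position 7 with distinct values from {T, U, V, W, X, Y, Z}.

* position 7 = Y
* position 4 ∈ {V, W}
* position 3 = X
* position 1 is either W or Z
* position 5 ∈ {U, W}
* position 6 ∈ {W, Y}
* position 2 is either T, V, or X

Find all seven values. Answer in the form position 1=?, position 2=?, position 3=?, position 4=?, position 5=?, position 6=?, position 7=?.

position 1=Z, position 2=T, position 3=X, position 4=V, position 5=U, position 6=W, position 7=Y

position 3 has just one choice, so position 3 = X. Strike X from position 2.
That leaves position 7 = Y. Remove Y from position 6.
position 6's domain is down to {W}, so position 6 = W. Strike W from position 1, position 4, position 5.
That leaves position 1 = Z.
position 4 must be V (only option left). Strike V from position 2.
position 5's domain is down to {U}, so position 5 = U.
position 2 has just one choice, so position 2 = T.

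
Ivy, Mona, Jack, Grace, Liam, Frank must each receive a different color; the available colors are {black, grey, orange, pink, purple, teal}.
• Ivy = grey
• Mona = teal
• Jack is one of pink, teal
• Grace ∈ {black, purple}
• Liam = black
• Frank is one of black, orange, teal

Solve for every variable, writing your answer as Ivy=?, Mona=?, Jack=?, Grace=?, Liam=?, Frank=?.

Ivy's domain is down to {grey}, so Ivy = grey.
Mona's domain is down to {teal}, so Mona = teal. Eliminate teal elsewhere: Jack, Frank.
Jack's domain is down to {pink}, so Jack = pink.
That leaves Liam = black. Eliminate black elsewhere: Grace, Frank.
Frank must be orange (only option left).
Grace has just one choice, so Grace = purple.

Ivy=grey, Mona=teal, Jack=pink, Grace=purple, Liam=black, Frank=orange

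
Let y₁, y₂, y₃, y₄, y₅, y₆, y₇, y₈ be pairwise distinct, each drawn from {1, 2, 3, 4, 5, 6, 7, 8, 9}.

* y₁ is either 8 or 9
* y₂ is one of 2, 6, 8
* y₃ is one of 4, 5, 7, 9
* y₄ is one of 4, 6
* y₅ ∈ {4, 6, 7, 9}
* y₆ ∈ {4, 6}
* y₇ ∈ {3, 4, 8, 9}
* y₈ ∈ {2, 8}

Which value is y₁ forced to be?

9

The 8 variables together cover exactly {2, 3, 4, 5, 6, 7, 8, 9} — 8 values for 8 variables — and 3 appears only in y₇'s list, so y₇ = 3.
The 7 still-open variables together cover exactly {2, 4, 5, 6, 7, 8, 9} — 7 values for 7 variables — and 5 appears only in y₃'s list, so y₃ = 5.
The 6 still-open variables together cover exactly {2, 4, 6, 7, 8, 9} — 6 values for 6 variables — and 7 appears only in y₅'s list, so y₅ = 7.
The 5 still-open variables draw from only 5 values {2, 4, 6, 8, 9}, so each is used; only y₁ can be 9, hence y₁ = 9.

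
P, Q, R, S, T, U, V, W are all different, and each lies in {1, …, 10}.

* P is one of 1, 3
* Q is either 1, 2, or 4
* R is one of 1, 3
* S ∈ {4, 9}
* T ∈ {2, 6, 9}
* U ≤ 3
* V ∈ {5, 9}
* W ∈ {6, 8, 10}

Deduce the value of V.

The 2 variables P and R are confined to {1, 3}, which locks those values in; drop them from Q, U.
U must be 2 (only option left). So Q, T can't be 2.
Q must be 4 (only option left). So S can't be 4.
That leaves S = 9. Eliminate 9 elsewhere: T, V.
So V = 5.

5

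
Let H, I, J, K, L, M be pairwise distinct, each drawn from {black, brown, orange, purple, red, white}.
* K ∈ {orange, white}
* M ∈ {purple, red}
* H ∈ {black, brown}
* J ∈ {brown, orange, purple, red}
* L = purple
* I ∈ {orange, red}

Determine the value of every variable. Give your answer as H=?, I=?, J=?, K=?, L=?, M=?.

H=black, I=orange, J=brown, K=white, L=purple, M=red

L has just one choice, so L = purple. Eliminate purple elsewhere: J, M.
M's domain is down to {red}, so M = red. So I, J can't be red.
I's domain is down to {orange}, so I = orange. Eliminate orange elsewhere: J, K.
J must be brown (only option left). So H can't be brown.
K must be white (only option left).
H has just one choice, so H = black.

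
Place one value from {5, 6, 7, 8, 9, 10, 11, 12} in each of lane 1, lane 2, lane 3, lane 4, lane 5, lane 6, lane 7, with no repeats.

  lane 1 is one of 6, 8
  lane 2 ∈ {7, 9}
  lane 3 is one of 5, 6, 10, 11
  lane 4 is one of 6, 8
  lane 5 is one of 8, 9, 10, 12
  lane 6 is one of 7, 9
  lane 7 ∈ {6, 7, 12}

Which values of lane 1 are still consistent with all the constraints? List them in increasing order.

lane 1 and lane 4 share exactly the 2 values {6, 8}; by pigeonhole those values go to them, so strike 6, 8 from lane 3, lane 5, lane 7.
lane 2 and lane 6 between them cover only {7, 9} — a naked pair. Remove those values from lane 5, lane 7.
That leaves lane 7 = 12. Strike 12 from lane 5.
lane 5's domain is down to {10}, so lane 5 = 10. Eliminate 10 elsewhere: lane 3.
No further eliminations apply; lane 1 can still be any of 6, 8.

6, 8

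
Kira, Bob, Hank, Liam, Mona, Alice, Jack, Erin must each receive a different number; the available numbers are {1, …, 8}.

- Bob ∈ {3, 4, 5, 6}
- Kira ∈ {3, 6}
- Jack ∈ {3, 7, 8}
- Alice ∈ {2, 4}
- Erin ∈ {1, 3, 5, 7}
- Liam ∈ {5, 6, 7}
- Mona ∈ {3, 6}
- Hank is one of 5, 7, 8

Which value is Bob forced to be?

4

Among the 8 variables, 1 fits only Erin (and all 8 values in {1, 2, 3, 4, 5, 6, 7, 8} must be used), so Erin = 1.
The 7 still-open variables together cover exactly {2, 3, 4, 5, 6, 7, 8} — 7 values for 7 variables — and 2 appears only in Alice's list, so Alice = 2.
The 6 still-open variables together cover exactly {3, 4, 5, 6, 7, 8} — 6 values for 6 variables — and 4 appears only in Bob's list, so Bob = 4.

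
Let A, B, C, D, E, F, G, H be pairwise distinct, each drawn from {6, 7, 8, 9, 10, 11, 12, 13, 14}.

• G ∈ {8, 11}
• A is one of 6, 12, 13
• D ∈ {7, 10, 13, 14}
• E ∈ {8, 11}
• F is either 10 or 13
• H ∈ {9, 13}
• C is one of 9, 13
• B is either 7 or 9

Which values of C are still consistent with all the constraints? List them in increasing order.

C and H between them cover only {9, 13} — a naked pair. Remove those values from A, B, D, F.
B must be 7 (only option left). Strike 7 from D.
F has just one choice, so F = 10. Eliminate 10 elsewhere: D.
That leaves D = 14.
No further eliminations apply; C can still be any of 9, 13.

9, 13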